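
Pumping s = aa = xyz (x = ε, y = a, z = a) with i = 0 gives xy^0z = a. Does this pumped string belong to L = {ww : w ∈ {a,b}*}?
No

xy⁰z = ε · ε · a = a.
a has odd length 1, so it cannot be written as ww and is not in L.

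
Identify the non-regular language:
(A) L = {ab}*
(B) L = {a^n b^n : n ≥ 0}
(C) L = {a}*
(B) {a^n b^n : n ≥ 0}

(B) L = {a^n b^n : n ≥ 0} is NOT regular.

The pumping lemma can be used to prove this:
After pumping, the number of a's and b's become unequal

The other languages are regular because they can be recognized by finite automata.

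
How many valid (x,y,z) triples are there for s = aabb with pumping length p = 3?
6

For s = 'aabb' with pumping length p = 3:

Constraints: |xy| ≤ 3, |y| > 0

Valid decompositions (|xy| ≤ p, |y| ≥ 1):
  • x='', y='a', z='abb'
  • x='a', y='a', z='bb'
  • x='', y='aa', z='bb'
  • x='aa', y='b', z='b'
  • x='a', y='ab', z='b'
  • x='', y='aab', z='b'

Total count: 6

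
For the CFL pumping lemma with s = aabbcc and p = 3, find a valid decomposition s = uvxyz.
u='aa', v='b', x='b', y='c', z='c'

For s = aabbcc with pumping length p = 3:

One valid decomposition:
- u = 'aa'
- v = 'b'
- x = 'b'
- y = 'c'
- z = 'c'

Verification:
- uvxyz = 'aa' + 'b' + 'b' + 'c' + 'c' = aabbcc ✓
- |vxy| = |'bbc'| = 3 ≤ 3 ✓
- |vy| = |'bc'| = 2 > 0 ✓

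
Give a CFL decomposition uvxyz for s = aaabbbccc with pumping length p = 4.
u='aa', v='a', x='bb', y='b', z='ccc'

For s = aaabbbccc with pumping length p = 4:

One valid decomposition:
- u = 'aa'
- v = 'a'
- x = 'bb'
- y = 'b'
- z = 'ccc'

Verification:
- uvxyz = 'aa' + 'a' + 'bb' + 'b' + 'ccc' = aaabbbccc ✓
- |vxy| = |'abbb'| = 4 ≤ 4 ✓
- |vy| = |'ab'| = 2 > 0 ✓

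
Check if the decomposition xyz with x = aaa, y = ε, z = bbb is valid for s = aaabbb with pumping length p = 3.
Violated: |y| > 0

The decomposition x = aaa, y = ε, z = bbb for s = aaabbb with p = 3
violates the constraint: |y| > 0

|y| = 0, but the pumping lemma requires |y| > 0 (y must be non-empty).

Pumping lemma constraints:
1. xyz = s (decomposition is valid)
2. |xy| ≤ p
3. |y| > 0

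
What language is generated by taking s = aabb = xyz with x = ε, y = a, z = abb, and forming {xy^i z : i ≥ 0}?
{xy^i z : i ≥ 0} = {a^(i+1) b^2 : i ≥ 0} = {abb, aabb, aaabb, ...}

With x = ε, y = a, z = abb: Starting with aabb and pumping the first 'a' (z = abb keeps the second 'a'), we get strings with i+1 a's followed by 2 b's for i = 0, 1, 2, ...; note bb is not produced because z always contributes one a.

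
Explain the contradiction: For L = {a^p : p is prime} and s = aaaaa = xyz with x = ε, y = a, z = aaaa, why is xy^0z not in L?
xy⁰z = aaaa ∉ L

Pumping with i = 0 replaces y = a by y⁰ = ε:
- Original: s = xyz = aaaaa; aaaaa has length 5, which is prime, so it is in L
- Pumped: xy⁰z = ε · ε · aaaa = aaaa
- aaaa has length 4 = 2 × 2, which is not prime, so it is not in L

The pumping lemma would require xy⁰z ∈ L, so this decomposition yields a contradiction.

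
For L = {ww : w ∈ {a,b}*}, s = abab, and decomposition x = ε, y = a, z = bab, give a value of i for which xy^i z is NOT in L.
i = 0

xy⁰z = ε · ε · bab = bab; bab has odd length 3, so it cannot be written as ww and is not in L.
(Other choices also work, e.g. i = 2, 3; only i = 1 is guaranteed to stay in L since xy¹z = s.)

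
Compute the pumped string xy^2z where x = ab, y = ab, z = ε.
ababab

Given x = 'ab', y = 'ab', z = '' and i = 2:

xy^2z = x + y·y·...·y (2 times) + z
       = 'ab' + 'ab'^2 + ''
       = 'ab' + 'abab' + ''
       = 'ababab'

The pumped string is 'ababab' with length 6.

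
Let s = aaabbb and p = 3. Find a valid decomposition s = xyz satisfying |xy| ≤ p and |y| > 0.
x = 'aa', y = 'a', z = 'bbb'

For s = aaabbb and p = 3, one valid decomposition is:
- x = 'aa' (length 2)
- y = 'a' (length 1)
- z = 'bbb' (length 3)

Verification:
- xyz = 'aa' + 'a' + 'bbb' = aaabbb ✓
- |xy| = 3 ≤ 3 ✓
- |y| = 1 > 0 ✓

All pumping lemma constraints are satisfied.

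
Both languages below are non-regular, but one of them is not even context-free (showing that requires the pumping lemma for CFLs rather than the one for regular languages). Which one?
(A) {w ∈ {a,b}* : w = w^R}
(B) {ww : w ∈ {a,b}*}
(B) {ww : w ∈ {a,b}*}

(B) {ww : w ∈ {a,b}*} requires the CFL pumping lemma.

- {w ∈ {a,b}* : w = w^R} is context-free (but not regular)
  • Can be shown non-regular with the regular pumping lemma
  • After pumping, the string is no longer symmetric

- {ww : w ∈ {a,b}*} is NOT context-free
  • Requires the CFL pumping lemma to prove
  • Cannot verify equality of two arbitrary substrings

The CFL pumping lemma is "stronger" in that it can prove non-membership
in the larger class of context-free languages.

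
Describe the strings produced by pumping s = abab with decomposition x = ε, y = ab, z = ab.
{xy^i z : i ≥ 0} = {(ab)^(i+1) : i ≥ 0} = {ab, abab, ababab, ...}

With x = ε, y = ab, z = ab: Pumping 'ab' gives strings of alternating a's and b's.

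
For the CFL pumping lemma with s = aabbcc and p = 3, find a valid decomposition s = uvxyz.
u='aa', v='b', x='b', y='c', z='c'

For s = aabbcc with pumping length p = 3:

One valid decomposition:
- u = 'aa'
- v = 'b'
- x = 'b'
- y = 'c'
- z = 'c'

Verification:
- uvxyz = 'aa' + 'b' + 'b' + 'c' + 'c' = aabbcc ✓
- |vxy| = |'bbc'| = 3 ≤ 3 ✓
- |vy| = |'bc'| = 2 > 0 ✓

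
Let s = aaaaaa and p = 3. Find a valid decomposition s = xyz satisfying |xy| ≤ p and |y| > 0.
x = 'a', y = 'a', z = 'aaaa'

For s = aaaaaa and p = 3, one valid decomposition is:
- x = 'a' (length 1)
- y = 'a' (length 1)
- z = 'aaaa' (length 4)

Verification:
- xyz = 'a' + 'a' + 'aaaa' = aaaaaa ✓
- |xy| = 2 ≤ 3 ✓
- |y| = 1 > 0 ✓

All pumping lemma constraints are satisfied.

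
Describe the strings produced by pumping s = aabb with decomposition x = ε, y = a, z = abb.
{xy^i z : i ≥ 0} = {a^(i+1) b^2 : i ≥ 0} = {abb, aabb, aaabb, ...}

With x = ε, y = a, z = abb: Starting with aabb and pumping the first 'a' (z = abb keeps the second 'a'), we get strings with i+1 a's followed by 2 b's for i = 0, 1, 2, ...; note bb is not produced because z always contributes one a.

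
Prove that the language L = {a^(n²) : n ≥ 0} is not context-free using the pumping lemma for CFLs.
Assume for contradiction that L is context-free, and let p ≥ 1 be the pumping length given by the pumping lemma for CFLs.
Choose s = a^(p²). Then s ∈ L and |s| = p² ≥ p.
By the CFL pumping lemma, s = uvxyz for some u, v, x, y, z with |vxy| ≤ p, |vy| ≥ 1, and uv^i xy^i z ∈ L for every i ≥ 0.
All symbols are a's, so only lengths matter: let k = |vy|, with 1 ≤ k ≤ |vxy| ≤ p.

Take i = 2: |uv²xy²z| = p² + k, and p² < p² + k ≤ p² + p < (p + 1)².
So the length lies strictly between consecutive squares and is not a perfect square; uv²xy²z ∉ L.

This contradicts the CFL pumping lemma, which requires uv^i xy^i z ∈ L for all i ≥ 0.
Hence L = {a^(n²) : n ≥ 0} is not context-free. ∎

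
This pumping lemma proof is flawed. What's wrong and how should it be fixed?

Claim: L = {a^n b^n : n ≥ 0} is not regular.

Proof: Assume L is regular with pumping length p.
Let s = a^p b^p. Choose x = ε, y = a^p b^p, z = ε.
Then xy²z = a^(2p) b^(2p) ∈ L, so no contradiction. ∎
Error: The decomposition violates |xy| ≤ p. With y = a^p b^p, |xy| = |y| = 2p > p. (The proof also miscomputes xy²z, which would be a^p b^p a^p b^p rather than a^(2p) b^(2p), and it wrongly treats one harmless decomposition as settling the matter — the prover does not get to choose the decomposition.)

Correction: The pumping lemma requires |xy| ≤ p, and the argument must handle every decomposition satisfying |xy| ≤ p, |y| ≥ 1. Since s starts with p a's, any such y consists only of a's, say y = a^k with k ≥ 1. Then xy²z = a^(p+k) b^p has unequal numbers of a's and b's, so xy²z ∉ L — the required contradiction.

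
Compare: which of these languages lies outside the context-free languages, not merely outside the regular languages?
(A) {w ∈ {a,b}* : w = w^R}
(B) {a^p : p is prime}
(B) {a^p : p is prime}

(B) {a^p : p is prime} requires the CFL pumping lemma.

- {w ∈ {a,b}* : w = w^R} is context-free (but not regular)
  • Can be shown non-regular with the regular pumping lemma
  • After pumping, the string is no longer symmetric

- {a^p : p is prime} is NOT context-free
  • Requires the CFL pumping lemma to prove
  • The CFL pumping lemma also fails because prime gaps are unbounded

The CFL pumping lemma is "stronger" in that it can prove non-membership
in the larger class of context-free languages.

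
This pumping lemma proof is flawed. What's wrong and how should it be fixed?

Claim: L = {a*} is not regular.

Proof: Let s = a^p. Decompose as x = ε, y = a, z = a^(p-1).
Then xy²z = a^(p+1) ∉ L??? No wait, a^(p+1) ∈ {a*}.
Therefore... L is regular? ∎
Error: The proof attempts to show a*  is not regular, but a* IS regular!

Correction: a* is a regular language (recognized by a simple DFA with one accepting state and self-loop on 'a'). The pumping lemma can only prove non-regularity, not regularity. For regular languages, pumping always works.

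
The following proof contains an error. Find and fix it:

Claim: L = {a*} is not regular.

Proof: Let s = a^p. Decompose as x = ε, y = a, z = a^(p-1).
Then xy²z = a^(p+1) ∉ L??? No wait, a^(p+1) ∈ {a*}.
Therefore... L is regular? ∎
Error: The proof attempts to show a*  is not regular, but a* IS regular!

Correction: a* is a regular language (recognized by a simple DFA with one accepting state and self-loop on 'a'). The pumping lemma can only prove non-regularity, not regularity. For regular languages, pumping always works.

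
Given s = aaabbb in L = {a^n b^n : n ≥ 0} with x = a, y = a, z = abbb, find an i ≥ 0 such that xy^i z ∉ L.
i = 2

xy²z = a · aa · abbb = aaaabbb; aaaabbb has 4 a's and 3 b's; 4 ≠ 3, so it is not in L.
(Other choices also work, e.g. i = 0, 3; only i = 1 is guaranteed to stay in L since xy¹z = s.)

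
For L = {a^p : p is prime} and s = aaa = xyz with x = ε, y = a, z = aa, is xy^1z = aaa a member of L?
Yes

xy¹z = ε · a · aa = aaa.
aaa has length 3, which is prime, so it is in L.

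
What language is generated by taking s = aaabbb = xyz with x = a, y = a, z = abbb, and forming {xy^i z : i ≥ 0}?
{xy^i z : i ≥ 0} = {a^(2+i) b^3 : i ≥ 0} = {aabbb, aaabbb, aaaabbb, ...}

With x = a, y = a, z = abbb: Starting with aaabbb and pumping the second 'a', we get strings with 2+i a's followed by 3 b's for i = 0, 1, 2, ...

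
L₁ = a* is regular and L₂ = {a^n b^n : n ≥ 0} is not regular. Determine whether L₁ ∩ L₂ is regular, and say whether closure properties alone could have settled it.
Yes — L₁ ∩ L₂ is regular.

A string of a* contains no b's, and the only string of {a^n b^n} with no b's is ε (n = 0). So L₁ ∩ L₂ = {ε}, a finite language, which is regular.

Note that the bare facts "L₁ regular, L₂ non-regular" do not settle the question by themselves: the closure of regular languages under ∪, ∩, complement and difference applies only when BOTH operands are regular. With a non-regular operand the result can come out regular or non-regular depending on the specific languages, so one has to work out L₁ ∩ L₂ for this particular pair, as above.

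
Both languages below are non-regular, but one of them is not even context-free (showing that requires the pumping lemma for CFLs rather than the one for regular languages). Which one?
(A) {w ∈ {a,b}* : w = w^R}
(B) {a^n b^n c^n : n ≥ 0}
(B) {a^n b^n c^n : n ≥ 0}

(B) {a^n b^n c^n : n ≥ 0} requires the CFL pumping lemma.

- {w ∈ {a,b}* : w = w^R} is context-free (but not regular)
  • Can be shown non-regular with the regular pumping lemma
  • After pumping, the string is no longer symmetric

- {a^n b^n c^n : n ≥ 0} is NOT context-free
  • Requires the CFL pumping lemma to prove
  • Cannot maintain three equal counts simultaneously

The CFL pumping lemma is "stronger" in that it can prove non-membership
in the larger class of context-free languages.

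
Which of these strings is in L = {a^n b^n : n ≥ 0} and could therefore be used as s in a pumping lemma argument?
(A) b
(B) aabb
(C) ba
(B) aabb

The pumping lemma is applied to a string s that lies in L, so first check membership of each option:
- (A) b has 0 a's and 1 b's; 0 ≠ 1, so it is not in L ✗
- (B) aabb = a^2 b^2 has equal counts (2 = 2), so it is in L ✓
- (C) ba has an a after a b, so it is not of the form a^n b^n and is not in L ✗

Only (B) aabb is in L, so it is the only candidate that could play the role of s.
(In a complete proof one picks s in terms of the pumping length p so that |s| ≥ p is guaranteed; a fixed string like aabb illustrates the shape of such an s.)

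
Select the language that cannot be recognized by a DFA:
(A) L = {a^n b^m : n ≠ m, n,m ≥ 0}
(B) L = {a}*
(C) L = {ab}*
(A) {a^n b^m : n ≠ m, n,m ≥ 0}

(A) L = {a^n b^m : n ≠ m, n,m ≥ 0} is NOT regular.

The pumping lemma can be used to prove this:
After pumping a's, we can make n = m

The other languages are regular because they can be recognized by finite automata.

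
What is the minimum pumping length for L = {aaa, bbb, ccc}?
p = 4

For a finite language L, the pumping lemma holds vacuously if p > max|s| for s ∈ L.

The longest string in L = {aaa, bbb, ccc} has length 3.
If p = 4, then no string s ∈ L has |s| ≥ p, so the condition is vacuously true.

The minimum pumping length is p = 4.

Why no smaller p works: for any p ≤ 3, the longest string s ∈ L has |s| = 3 ≥ p, so it would
have to be pumpable; but pumping up (i = 2, 3, ...) produces ever longer strings, which cannot all lie in the
finite language L. So the pumping property fails for every p ≤ 3.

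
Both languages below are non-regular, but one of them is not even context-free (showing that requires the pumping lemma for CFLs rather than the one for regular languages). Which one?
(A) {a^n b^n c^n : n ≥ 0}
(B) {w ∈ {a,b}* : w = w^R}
(A) {a^n b^n c^n : n ≥ 0}

(A) {a^n b^n c^n : n ≥ 0} requires the CFL pumping lemma.

- {w ∈ {a,b}* : w = w^R} is context-free (but not regular)
  • Can be shown non-regular with the regular pumping lemma
  • After pumping, the string is no longer symmetric

- {a^n b^n c^n : n ≥ 0} is NOT context-free
  • Requires the CFL pumping lemma to prove
  • Cannot maintain three equal counts simultaneously

The CFL pumping lemma is "stronger" in that it can prove non-membership
in the larger class of context-free languages.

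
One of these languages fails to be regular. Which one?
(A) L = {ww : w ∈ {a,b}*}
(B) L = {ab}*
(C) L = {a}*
(A) {ww : w ∈ {a,b}*}

(A) L = {ww : w ∈ {a,b}*} is NOT regular.

The pumping lemma can be used to prove this:
After pumping, the two halves no longer match

The other languages are regular because they can be recognized by finite automata.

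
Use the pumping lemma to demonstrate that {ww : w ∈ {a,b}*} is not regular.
Assume for contradiction that L is regular, and let p ≥ 1 be the pumping length given by the pumping lemma.
Choose s = a^p b a^p b. Then s ∈ L (take w = a^p b) and |s| = 2p + 2 ≥ p.
By the pumping lemma, s = xyz for some x, y, z with |xy| ≤ p, |y| ≥ 1, and xy^i z ∈ L for every i ≥ 0.
Since |xy| ≤ p and the first p symbols of s are all a's, y = a^k for some k with 1 ≤ k ≤ p.

Take i = 2: t = xy²z = a^(p + k) b a^p b.
Suppose t = uu for some string u. The string t contains exactly two b's and ends in b, so u contains exactly one b and ends in b; hence u = a^j b for some j, and uu = a^j b a^j b. Comparing with t = a^(p + k) b a^p b forces j = p + k (first block) and j = p (second block), which is impossible since k ≥ 1. So t ∉ L.

This contradicts the pumping lemma, which requires xy^i z ∈ L for all i ≥ 0.
Hence L = {ww : w ∈ {a,b}*} is not regular. ∎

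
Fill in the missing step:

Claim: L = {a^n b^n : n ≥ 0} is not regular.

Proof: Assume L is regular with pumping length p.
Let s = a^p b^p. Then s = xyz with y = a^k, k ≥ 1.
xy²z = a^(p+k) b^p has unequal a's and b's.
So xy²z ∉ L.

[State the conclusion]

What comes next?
This contradicts the pumping lemma for regular languages,
which guarantees xy^i z ∈ L for all i ≥ 0.

Since our assumption that L is regular leads to a contradiction,
we conclude that L = {a^n b^n : n ≥ 0} is NOT regular. ∎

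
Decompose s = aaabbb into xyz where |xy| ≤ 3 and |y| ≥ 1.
x = 'a', y = 'a', z = 'abbb'

For s = aaabbb and p = 3, one valid decomposition is:
- x = 'a' (length 1)
- y = 'a' (length 1)
- z = 'abbb' (length 4)

Verification:
- xyz = 'a' + 'a' + 'abbb' = aaabbb ✓
- |xy| = 2 ≤ 3 ✓
- |y| = 1 > 0 ✓

All pumping lemma constraints are satisfied.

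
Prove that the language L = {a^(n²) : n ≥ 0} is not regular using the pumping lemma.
Assume for contradiction that L is regular, and let p ≥ 1 be the pumping length given by the pumping lemma.
Choose s = a^(p²). Then s ∈ L and |s| = p² ≥ p.
By the pumping lemma, s = xyz for some x, y, z with |xy| ≤ p, |y| ≥ 1, and xy^i z ∈ L for every i ≥ 0.
Here y = a^k for some k with 1 ≤ k ≤ |xy| ≤ p.

Take i = 2: |xy²z| = p² + k.
Now p² < p² + k ≤ p² + p < p² + 2p + 1 = (p + 1)².
So |xy²z| lies strictly between the consecutive squares p² and (p + 1)², hence is not a perfect square, and xy²z ∉ L.

This contradicts the pumping lemma, which requires xy^i z ∈ L for all i ≥ 0.
Hence L = {a^(n²) : n ≥ 0} is not regular. ∎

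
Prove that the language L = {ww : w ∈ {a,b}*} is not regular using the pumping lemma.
Assume for contradiction that L is regular, and let p ≥ 1 be the pumping length given by the pumping lemma.
Choose s = a^p b a^p b. Then s ∈ L (take w = a^p b) and |s| = 2p + 2 ≥ p.
By the pumping lemma, s = xyz for some x, y, z with |xy| ≤ p, |y| ≥ 1, and xy^i z ∈ L for every i ≥ 0.
Since |xy| ≤ p and the first p symbols of s are all a's, y = a^k for some k with 1 ≤ k ≤ p.

Take i = 2: t = xy²z = a^(p + k) b a^p b.
Suppose t = uu for some string u. The string t contains exactly two b's and ends in b, so u contains exactly one b and ends in b; hence u = a^j b for some j, and uu = a^j b a^j b. Comparing with t = a^(p + k) b a^p b forces j = p + k (first block) and j = p (second block), which is impossible since k ≥ 1. So t ∉ L.

This contradicts the pumping lemma, which requires xy^i z ∈ L for all i ≥ 0.
Hence L = {ww : w ∈ {a,b}*} is not regular. ∎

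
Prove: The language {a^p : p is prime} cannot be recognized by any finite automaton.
Assume for contradiction that L is regular, and let p ≥ 1 be the pumping length given by the pumping lemma.
Choose a prime q with q ≥ p (one exists because there are infinitely many primes) and let s = a^q. Then s ∈ L and |s| = q ≥ p.
By the pumping lemma, s = xyz for some x, y, z with |xy| ≤ p, |y| ≥ 1, and xy^i z ∈ L for every i ≥ 0.
Here y = a^k for some k with 1 ≤ k ≤ p, and xy^i z = a^(q + (i − 1)k) for every i ≥ 0.

Take i = q + 1: |xy^(q+1) z| = q + qk = q(k + 1).
Both factors satisfy q ≥ 2 and k + 1 ≥ 2, so q(k + 1) is composite, and xy^(q+1) z ∉ L.

This contradicts the pumping lemma, which requires xy^i z ∈ L for all i ≥ 0.
Hence L = {a^p : p is prime} is not regular. ∎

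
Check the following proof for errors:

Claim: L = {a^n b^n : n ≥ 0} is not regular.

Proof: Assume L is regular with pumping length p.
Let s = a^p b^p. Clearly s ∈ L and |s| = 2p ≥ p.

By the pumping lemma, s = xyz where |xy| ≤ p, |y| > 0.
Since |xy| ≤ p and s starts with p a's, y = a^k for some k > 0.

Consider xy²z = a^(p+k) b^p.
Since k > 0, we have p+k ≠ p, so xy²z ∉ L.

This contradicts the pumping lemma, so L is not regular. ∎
The proof is correct.

This proof is valid because:
1. The string s = a^p b^p is correctly in L
2. The decomposition analysis is correct: y must consist only of a's
3. The contradiction is valid: pumping increases a's but not b's
4. The conclusion follows logically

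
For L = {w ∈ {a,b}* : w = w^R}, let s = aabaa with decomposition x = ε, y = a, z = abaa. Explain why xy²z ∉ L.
xy²z = aaabaa ∉ L

Pumping with i = 2 replaces y = a by y² = aa:
- Original: s = xyz = aabaa; aabaa reversed is aabaa, the same string, so it is a palindrome and is in L
- Pumped: xy²z = ε · aa · abaa = aaabaa
- aaabaa reversed is aabaaa ≠ aaabaa, so it is not a palindrome and is not in L

The pumping lemma would require xy²z ∈ L, so this decomposition yields a contradiction.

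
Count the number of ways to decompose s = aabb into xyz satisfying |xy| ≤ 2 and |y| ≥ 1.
3

For s = 'aabb' with pumping length p = 2:

Constraints: |xy| ≤ 2, |y| > 0

Valid decompositions (|xy| ≤ p, |y| ≥ 1):
  • x='', y='a', z='abb'
  • x='a', y='a', z='bb'
  • x='', y='aa', z='bb'

Total count: 3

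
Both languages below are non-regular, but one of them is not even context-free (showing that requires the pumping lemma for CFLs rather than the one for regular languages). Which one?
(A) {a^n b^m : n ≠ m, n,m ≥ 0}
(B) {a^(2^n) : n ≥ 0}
(B) {a^(2^n) : n ≥ 0}

(B) {a^(2^n) : n ≥ 0} requires the CFL pumping lemma.

- {a^n b^m : n ≠ m, n,m ≥ 0} is context-free (but not regular)
  • Can be shown non-regular with the regular pumping lemma
  • After pumping a's, we can make n = m

- {a^(2^n) : n ≥ 0} is NOT context-free
  • Requires the CFL pumping lemma to prove
  • Gaps between powers of 2 grow exponentially

The CFL pumping lemma is "stronger" in that it can prove non-membership
in the larger class of context-free languages.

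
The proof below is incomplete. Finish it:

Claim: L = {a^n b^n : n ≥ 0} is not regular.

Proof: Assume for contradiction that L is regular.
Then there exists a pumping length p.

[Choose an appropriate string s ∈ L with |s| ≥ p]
s = a^p b^p

This string is in L (has equal a's and b's) and has length 2p ≥ p.
Any decomposition xyz with |xy| ≤ p means y consists only of a's,
so pumping will unbalance the counts.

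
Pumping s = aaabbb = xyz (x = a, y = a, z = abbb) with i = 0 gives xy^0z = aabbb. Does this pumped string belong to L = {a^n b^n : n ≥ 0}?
No

xy⁰z = a · ε · abbb = aabbb.
aabbb has 2 a's and 3 b's; 2 ≠ 3, so it is not in L.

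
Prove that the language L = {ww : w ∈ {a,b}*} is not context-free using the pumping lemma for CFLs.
Assume for contradiction that L is context-free, and let p ≥ 1 be the pumping length given by the pumping lemma for CFLs.
Choose s = a^p b^p a^p b^p. Then s ∈ L (take w = a^p b^p) and |s| = 4p ≥ p.
By the CFL pumping lemma, s = uvxyz for some u, v, x, y, z with |vxy| ≤ p, |vy| ≥ 1, and uv^i xy^i z ∈ L for every i ≥ 0.

Write s as four blocks A₁ B₁ A₂ B₂ with A₁ = A₂ = a^p and B₁ = B₂ = b^p. Since |vxy| ≤ p, the window vxy lies inside at most two adjacent blocks. Take i = 0 and let t = uxz, so |t| = 4p − |vy| with 1 ≤ |vy| ≤ p. If |t| is odd, t ∉ L immediately, so assume |vy| is even (hence |vy| ≥ 2) and |t|/2 = 2p − |vy|/2, which satisfies p ≤ |t|/2 ≤ 2p − 1.

Case 1 (vxy inside A₁B₁): t = a^(p−j) b^(p−l) a^p b^p with j + l = |vy|. The second half of t has length < 2p, so it is a suffix of the trailing a^p b^p and ends in b; the first half is a^(p−j) b^(p−l) a^((j+l)/2), which ends in a because (j+l)/2 ≥ 1. The halves differ, so t ∉ L.

Case 2 (vxy inside B₁A₂, straddling the middle): t = a^p b^(p−j) a^(p−l) b^p with j + l = |vy|. If t = ww, then w is a prefix of t of length ≥ p, so w begins with a^p; and w is a suffix of t of length ≥ p, so w ends with b^p. That forces |w| ≥ 2p, contradicting |w| = |t|/2 ≤ 2p − 1. So t ∉ L.

Case 3 (vxy inside A₂B₂): t = a^p b^p a^(p−j) b^(p−l) with j + l = |vy|. The first half of t is a prefix of a^p b^p, so it begins with a; the second half is b^((j+l)/2) a^(p−j) b^(p−l), which begins with b. The halves differ, so t ∉ L.

In every case uv⁰xy⁰z = uxz ∉ L.

This contradicts the CFL pumping lemma, which requires uv^i xy^i z ∈ L for all i ≥ 0.
Hence L = {ww : w ∈ {a,b}*} is not context-free. ∎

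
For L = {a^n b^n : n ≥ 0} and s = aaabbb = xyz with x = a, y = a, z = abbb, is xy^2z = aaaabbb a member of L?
No

xy²z = a · aa · abbb = aaaabbb.
aaaabbb has 4 a's and 3 b's; 4 ≠ 3, so it is not in L.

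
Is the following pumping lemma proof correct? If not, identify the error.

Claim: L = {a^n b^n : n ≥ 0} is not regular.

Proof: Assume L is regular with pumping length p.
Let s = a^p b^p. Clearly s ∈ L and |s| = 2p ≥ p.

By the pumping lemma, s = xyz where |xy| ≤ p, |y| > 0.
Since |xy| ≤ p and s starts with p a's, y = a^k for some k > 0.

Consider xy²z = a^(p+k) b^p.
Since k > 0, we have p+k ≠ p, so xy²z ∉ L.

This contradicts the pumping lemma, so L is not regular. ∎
The proof is correct.

This proof is valid because:
1. The string s = a^p b^p is correctly in L
2. The decomposition analysis is correct: y must consist only of a's
3. The contradiction is valid: pumping increases a's but not b's
4. The conclusion follows logically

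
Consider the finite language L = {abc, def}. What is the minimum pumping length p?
p = 4

For a finite language L, the pumping lemma holds vacuously if p > max|s| for s ∈ L.

The longest string in L = {abc, def} has length 3.
If p = 4, then no string s ∈ L has |s| ≥ p, so the condition is vacuously true.

The minimum pumping length is p = 4.

Why no smaller p works: for any p ≤ 3, the longest string s ∈ L has |s| = 3 ≥ p, so it would
have to be pumpable; but pumping up (i = 2, 3, ...) produces ever longer strings, which cannot all lie in the
finite language L. So the pumping property fails for every p ≤ 3.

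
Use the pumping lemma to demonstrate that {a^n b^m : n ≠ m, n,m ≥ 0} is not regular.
Assume for contradiction that L is regular, and let p ≥ 1 be the pumping length given by the pumping lemma.
Choose s = a^p b^(p + p!). Then s ∈ L because p ≠ p + p! (as p! ≥ 1), and |s| ≥ p.
By the pumping lemma, s = xyz for some x, y, z with |xy| ≤ p, |y| ≥ 1, and xy^i z ∈ L for every i ≥ 0.
Since |xy| ≤ p and the first p symbols of s are all a's, y = a^k for some k with 1 ≤ k ≤ p.
For every i ≥ 0, xy^i z = a^(p + (i − 1)k) b^(p + p!).

Because 1 ≤ k ≤ p, k divides p!. Let t = p!/k (a positive integer) and take i = t + 1.
Then the number of a's is p + tk = p + p!, which equals the number of b's.
So xy^(t+1) z = a^(p + p!) b^(p + p!) has equally many a's and b's and is NOT in L.

This contradicts the pumping lemma, which requires xy^i z ∈ L for all i ≥ 0.
Hence L = {a^n b^m : n ≠ m, n,m ≥ 0} is not regular. ∎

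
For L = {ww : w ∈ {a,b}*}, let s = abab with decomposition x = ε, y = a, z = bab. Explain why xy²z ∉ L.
xy²z = aabab ∉ L

Pumping with i = 2 replaces y = a by y² = aa:
- Original: s = xyz = abab; abab splits into halves ab · ab, which are equal, so it is in L (w = ab)
- Pumped: xy²z = ε · aa · bab = aabab
- aabab has odd length 5, so it cannot be written as ww and is not in L

The pumping lemma would require xy²z ∈ L, so this decomposition yields a contradiction.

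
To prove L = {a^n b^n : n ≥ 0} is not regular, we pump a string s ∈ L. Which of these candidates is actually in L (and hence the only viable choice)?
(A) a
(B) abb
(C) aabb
(C) aabb

The pumping lemma is applied to a string s that lies in L, so first check membership of each option:
- (A) a has 1 a's and 0 b's; 1 ≠ 0, so it is not in L ✗
- (B) abb has 1 a's and 2 b's; 1 ≠ 2, so it is not in L ✗
- (C) aabb = a^2 b^2 has equal counts (2 = 2), so it is in L ✓

Only (C) aabb is in L, so it is the only candidate that could play the role of s.
(In a complete proof one picks s in terms of the pumping length p so that |s| ≥ p is guaranteed; a fixed string like aabb illustrates the shape of such an s.)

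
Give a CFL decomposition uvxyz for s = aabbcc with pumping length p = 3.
u='aa', v='b', x='b', y='c', z='c'

For s = aabbcc with pumping length p = 3:

One valid decomposition:
- u = 'aa'
- v = 'b'
- x = 'b'
- y = 'c'
- z = 'c'

Verification:
- uvxyz = 'aa' + 'b' + 'b' + 'c' + 'c' = aabbcc ✓
- |vxy| = |'bbc'| = 3 ≤ 3 ✓
- |vy| = |'bc'| = 2 > 0 ✓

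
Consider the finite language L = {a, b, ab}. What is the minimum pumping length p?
p = 3

For a finite language L, the pumping lemma holds vacuously if p > max|s| for s ∈ L.

The longest string in L = {a, b, ab} has length 2.
If p = 3, then no string s ∈ L has |s| ≥ p, so the condition is vacuously true.

The minimum pumping length is p = 3.

Why no smaller p works: for any p ≤ 2, the longest string s ∈ L has |s| = 2 ≥ p, so it would
have to be pumpable; but pumping up (i = 2, 3, ...) produces ever longer strings, which cannot all lie in the
finite language L. So the pumping property fails for every p ≤ 2.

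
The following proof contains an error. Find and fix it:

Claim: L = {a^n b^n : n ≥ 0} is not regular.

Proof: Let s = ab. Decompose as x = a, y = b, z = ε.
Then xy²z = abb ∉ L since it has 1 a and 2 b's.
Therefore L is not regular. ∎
Error: The string s = ab might be shorter than the pumping length p.

Correction: Choose s = a^p b^p to ensure |s| ≥ p. Also, the decomposition is wrong: with |xy| ≤ p, y cannot include b's when s starts with p a's.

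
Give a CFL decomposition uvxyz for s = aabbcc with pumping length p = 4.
u='a', v='a', x='bb', y='c', z='c'

For s = aabbcc with pumping length p = 4:

One valid decomposition:
- u = 'a'
- v = 'a'
- x = 'bb'
- y = 'c'
- z = 'c'

Verification:
- uvxyz = 'a' + 'a' + 'bb' + 'c' + 'c' = aabbcc ✓
- |vxy| = |'abbc'| = 4 ≤ 4 ✓
- |vy| = |'ac'| = 2 > 0 ✓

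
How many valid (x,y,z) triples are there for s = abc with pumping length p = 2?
3

For s = 'abc' with pumping length p = 2:

Constraints: |xy| ≤ 2, |y| > 0

Valid decompositions (|xy| ≤ p, |y| ≥ 1):
  • x='', y='a', z='bc'
  • x='a', y='b', z='c'
  • x='', y='ab', z='c'

Total count: 3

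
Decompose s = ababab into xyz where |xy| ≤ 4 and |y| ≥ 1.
x = 'a', y = 'ba', z = 'bab'

For s = ababab and p = 4, one valid decomposition is:
- x = 'a' (length 1)
- y = 'ba' (length 2)
- z = 'bab' (length 3)

Verification:
- xyz = 'a' + 'ba' + 'bab' = ababab ✓
- |xy| = 3 ≤ 4 ✓
- |y| = 2 > 0 ✓

All pumping lemma constraints are satisfied.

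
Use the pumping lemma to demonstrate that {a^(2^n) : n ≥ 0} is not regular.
Assume for contradiction that L is regular, and let p ≥ 1 be the pumping length given by the pumping lemma.
Choose s = a^(2^p). Then s ∈ L and |s| = 2^p ≥ p.
By the pumping lemma, s = xyz for some x, y, z with |xy| ≤ p, |y| ≥ 1, and xy^i z ∈ L for every i ≥ 0.
Here y = a^k for some k with 1 ≤ k ≤ |xy| ≤ p, and p < 2^p.

Take i = 2: |xy²z| = 2^p + k.
Now 2^p < 2^p + k ≤ 2^p + p < 2^p + 2^p = 2^(p+1).
So |xy²z| lies strictly between the consecutive powers of two 2^p and 2^(p+1), hence is not a power of 2, and xy²z ∉ L.

This contradicts the pumping lemma, which requires xy^i z ∈ L for all i ≥ 0.
Hence L = {a^(2^n) : n ≥ 0} is not regular. ∎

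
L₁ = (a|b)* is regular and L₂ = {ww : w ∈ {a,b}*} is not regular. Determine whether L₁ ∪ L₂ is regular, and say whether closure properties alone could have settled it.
Yes — L₁ ∪ L₂ is regular.

{ww} ⊆ (a|b)*, so L₁ ∪ L₂ = (a|b)*, which is regular.

Note that the bare facts "L₁ regular, L₂ non-regular" do not settle the question by themselves: the closure of regular languages under ∪, ∩, complement and difference applies only when BOTH operands are regular. With a non-regular operand the result can come out regular or non-regular depending on the specific languages, so one has to work out L₁ ∪ L₂ for this particular pair, as above.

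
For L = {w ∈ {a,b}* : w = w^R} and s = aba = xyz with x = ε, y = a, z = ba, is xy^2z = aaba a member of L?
No

xy²z = ε · aa · ba = aaba.
aaba reversed is abaa ≠ aaba, so it is not a palindrome and is not in L.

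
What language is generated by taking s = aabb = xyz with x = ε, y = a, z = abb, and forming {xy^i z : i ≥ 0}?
{xy^i z : i ≥ 0} = {a^(i+1) b^2 : i ≥ 0} = {abb, aabb, aaabb, ...}

With x = ε, y = a, z = abb: Starting with aabb and pumping the first 'a' (z = abb keeps the second 'a'), we get strings with i+1 a's followed by 2 b's for i = 0, 1, 2, ...; note bb is not produced because z always contributes one a.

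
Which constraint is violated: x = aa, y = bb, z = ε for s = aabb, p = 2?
Violated: |xy| ≤ p

The decomposition x = aa, y = bb, z = ε for s = aabb with p = 2
violates the constraint: |xy| ≤ p

|xy| = |aabb| = 4 > 2 = p. The decomposition puts too many characters in xy.

Pumping lemma constraints:
1. xyz = s (decomposition is valid)
2. |xy| ≤ p
3. |y| > 0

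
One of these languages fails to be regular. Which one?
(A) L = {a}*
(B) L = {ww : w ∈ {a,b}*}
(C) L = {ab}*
(B) {ww : w ∈ {a,b}*}

(B) L = {ww : w ∈ {a,b}*} is NOT regular.

The pumping lemma can be used to prove this:
After pumping, the two halves no longer match

The other languages are regular because they can be recognized by finite automata.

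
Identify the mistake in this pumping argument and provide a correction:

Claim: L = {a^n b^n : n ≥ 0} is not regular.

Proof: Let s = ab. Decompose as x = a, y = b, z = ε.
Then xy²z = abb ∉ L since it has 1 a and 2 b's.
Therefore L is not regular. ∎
Error: The string s = ab might be shorter than the pumping length p.

Correction: Choose s = a^p b^p to ensure |s| ≥ p. Also, the decomposition is wrong: with |xy| ≤ p, y cannot include b's when s starts with p a's.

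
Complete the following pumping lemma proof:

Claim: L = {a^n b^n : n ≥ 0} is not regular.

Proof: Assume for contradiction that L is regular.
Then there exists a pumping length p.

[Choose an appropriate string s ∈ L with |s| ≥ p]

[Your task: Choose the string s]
s = a^p b^p

This string is in L (has equal a's and b's) and has length 2p ≥ p.
Any decomposition xyz with |xy| ≤ p means y consists only of a's,
so pumping will unbalance the counts.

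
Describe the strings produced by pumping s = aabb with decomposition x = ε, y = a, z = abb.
{xy^i z : i ≥ 0} = {a^(i+1) b^2 : i ≥ 0} = {abb, aabb, aaabb, ...}

With x = ε, y = a, z = abb: Starting with aabb and pumping the first 'a' (z = abb keeps the second 'a'), we get strings with i+1 a's followed by 2 b's for i = 0, 1, 2, ...; note bb is not produced because z always contributes one a.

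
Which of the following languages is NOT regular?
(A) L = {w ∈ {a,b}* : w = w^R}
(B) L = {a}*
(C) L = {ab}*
(A) {w ∈ {a,b}* : w = w^R}

(A) L = {w ∈ {a,b}* : w = w^R} is NOT regular.

The pumping lemma can be used to prove this:
After pumping, the string is no longer symmetric

The other languages are regular because they can be recognized by finite automata.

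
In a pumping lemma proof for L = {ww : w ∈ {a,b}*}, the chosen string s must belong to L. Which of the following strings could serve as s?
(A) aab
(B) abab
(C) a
(B) abab

The pumping lemma is applied to a string s that lies in L, so first check membership of each option:
- (A) aab has odd length 3, so it cannot be written as ww and is not in L ✗
- (B) abab splits into halves ab · ab, which are equal, so it is in L (w = ab) ✓
- (C) a has odd length 1, so it cannot be written as ww and is not in L ✗

Only (B) abab is in L, so it is the only candidate that could play the role of s.
(In a complete proof one picks s in terms of the pumping length p so that |s| ≥ p is guaranteed; a fixed string like abab illustrates the shape of such an s.)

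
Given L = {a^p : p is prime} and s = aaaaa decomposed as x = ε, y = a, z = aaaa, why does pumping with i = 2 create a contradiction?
xy²z = aaaaaa ∉ L

Pumping with i = 2 replaces y = a by y² = aa:
- Original: s = xyz = aaaaa; aaaaa has length 5, which is prime, so it is in L
- Pumped: xy²z = ε · aa · aaaa = aaaaaa
- aaaaaa has length 6 = 2 × 3, which is not prime, so it is not in L

The pumping lemma would require xy²z ∈ L, so this decomposition yields a contradiction.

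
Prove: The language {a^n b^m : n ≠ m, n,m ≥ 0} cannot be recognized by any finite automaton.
Assume for contradiction that L is regular, and let p ≥ 1 be the pumping length given by the pumping lemma.
Choose s = a^p b^(p + p!). Then s ∈ L because p ≠ p + p! (as p! ≥ 1), and |s| ≥ p.
By the pumping lemma, s = xyz for some x, y, z with |xy| ≤ p, |y| ≥ 1, and xy^i z ∈ L for every i ≥ 0.
Since |xy| ≤ p and the first p symbols of s are all a's, y = a^k for some k with 1 ≤ k ≤ p.
For every i ≥ 0, xy^i z = a^(p + (i − 1)k) b^(p + p!).

Because 1 ≤ k ≤ p, k divides p!. Let t = p!/k (a positive integer) and take i = t + 1.
Then the number of a's is p + tk = p + p!, which equals the number of b's.
So xy^(t+1) z = a^(p + p!) b^(p + p!) has equally many a's and b's and is NOT in L.

This contradicts the pumping lemma, which requires xy^i z ∈ L for all i ≥ 0.
Hence L = {a^n b^m : n ≠ m, n,m ≥ 0} is not regular. ∎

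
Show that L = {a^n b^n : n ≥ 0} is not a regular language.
Assume for contradiction that L is regular, and let p ≥ 1 be the pumping length given by the pumping lemma.
Choose s = a^p b^p. Then s ∈ L and |s| = 2p ≥ p.
By the pumping lemma, s = xyz for some x, y, z with |xy| ≤ p, |y| ≥ 1, and xy^i z ∈ L for every i ≥ 0.
Since |xy| ≤ p and the first p symbols of s are all a's, we must have y = a^k for some k with 1 ≤ k ≤ p.

Take i = 2: xy²z = a^(p + k) b^p.
This string has p + k a's but p b's, and p + k > p because k ≥ 1. So xy²z ∉ L.

This contradicts the pumping lemma, which requires xy^i z ∈ L for all i ≥ 0.
Hence L = {a^n b^n : n ≥ 0} is not regular. ∎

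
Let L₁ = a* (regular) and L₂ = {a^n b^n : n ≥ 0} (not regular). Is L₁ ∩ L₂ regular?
Yes — L₁ ∩ L₂ is regular.

A string of a* contains no b's, and the only string of {a^n b^n} with no b's is ε (n = 0). So L₁ ∩ L₂ = {ε}, a finite language, which is regular.

Note that the bare facts "L₁ regular, L₂ non-regular" do not settle the question by themselves: the closure of regular languages under ∪, ∩, complement and difference applies only when BOTH operands are regular. With a non-regular operand the result can come out regular or non-regular depending on the specific languages, so one has to work out L₁ ∩ L₂ for this particular pair, as above.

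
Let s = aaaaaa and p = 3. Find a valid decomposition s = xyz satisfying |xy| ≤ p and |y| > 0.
x = '', y = 'aa', z = 'aaaa'

For s = aaaaaa and p = 3, one valid decomposition is:
- x = '' (length 0)
- y = 'aa' (length 2)
- z = 'aaaa' (length 4)

Verification:
- xyz = '' + 'aa' + 'aaaa' = aaaaaa ✓
- |xy| = 2 ≤ 3 ✓
- |y| = 2 > 0 ✓

All pumping lemma constraints are satisfied.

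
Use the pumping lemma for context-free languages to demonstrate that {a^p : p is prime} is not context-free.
Assume for contradiction that L is context-free, and let p ≥ 1 be the pumping length given by the pumping lemma for CFLs.
Choose a prime q with q ≥ p and let s = a^q. Then s ∈ L and |s| = q ≥ p.
By the CFL pumping lemma, s = uvxyz for some u, v, x, y, z with |vxy| ≤ p, |vy| ≥ 1, and uv^i xy^i z ∈ L for every i ≥ 0.
All symbols are a's, so only lengths matter: let k = |vy|, with 1 ≤ k ≤ p. Then |uv^i xy^i z| = q + (i − 1)k.

Take i = q + 1: the length is q + qk = q(k + 1).
Both factors satisfy q ≥ 2 and k + 1 ≥ 2, so q(k + 1) is composite and uv^(q+1) xy^(q+1) z ∉ L.

This contradicts the CFL pumping lemma, which requires uv^i xy^i z ∈ L for all i ≥ 0.
Hence L = {a^p : p is prime} is not context-free. ∎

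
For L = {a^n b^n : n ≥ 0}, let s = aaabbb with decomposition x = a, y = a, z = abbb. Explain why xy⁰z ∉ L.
xy⁰z = aabbb ∉ L

Pumping with i = 0 replaces y = a by y⁰ = ε:
- Original: s = xyz = aaabbb; aaabbb = a^3 b^3 has equal counts (3 = 3), so it is in L
- Pumped: xy⁰z = a · ε · abbb = aabbb
- aabbb has 2 a's and 3 b's; 2 ≠ 3, so it is not in L

The pumping lemma would require xy⁰z ∈ L, so this decomposition yields a contradiction.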